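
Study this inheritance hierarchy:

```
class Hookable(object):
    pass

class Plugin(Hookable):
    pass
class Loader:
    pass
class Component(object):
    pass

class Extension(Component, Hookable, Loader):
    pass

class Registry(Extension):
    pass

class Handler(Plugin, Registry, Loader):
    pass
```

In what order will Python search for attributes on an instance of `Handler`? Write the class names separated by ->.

L[Handler] = Handler + merge(L[Plugin], L[Registry], L[Loader], [Plugin Registry Loader])
  take Plugin:  [Plugin Hookable object] + [Registry Extension Component Hookable Loader object] + [Loader object] + [Plugin Registry Loader]
  take Registry:  [Hookable object] + [Registry Extension Component Hookable Loader object] + [Loader object] + [Registry Loader]
  take Extension:  [Hookable object] + [Extension Component Hookable Loader object] + [Loader object] + [Loader]
  take Component:  [Hookable object] + [Component Hookable Loader object] + [Loader object] + [Loader]
  take Hookable:  [Hookable object] + [Hookable Loader object] + [Loader object] + [Loader]
  take Loader:  [object] + [Loader object] + [Loader object] + [Loader]
  take object:  [object] + [object] + [object]

Handler -> Plugin -> Registry -> Extension -> Component -> Hookable -> Loader -> object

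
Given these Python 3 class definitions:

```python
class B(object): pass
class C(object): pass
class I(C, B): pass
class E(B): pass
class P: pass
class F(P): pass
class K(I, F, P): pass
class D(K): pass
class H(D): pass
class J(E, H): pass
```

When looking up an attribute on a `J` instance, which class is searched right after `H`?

L[J] = J + merge(L[E], L[H], [E H])
  take E:  [E B object] + [H D K I C B F P object] + [E H]
  take H:  [B object] + [H D K I C B F P object] + [H]
  take D:  [B object] + [D K I C B F P object]
  take K:  [B object] + [K I C B F P object]
  take I:  [B object] + [I C B F P object]
  take C:  [B object] + [C B F P object]
  take B:  [B object] + [B F P object]
  take F:  [object] + [F P object]
  take P:  [object] + [P object]
  take object:  [object] + [object]
MRO: J E H D K I C B F P object
H is at position 2; next is D.

D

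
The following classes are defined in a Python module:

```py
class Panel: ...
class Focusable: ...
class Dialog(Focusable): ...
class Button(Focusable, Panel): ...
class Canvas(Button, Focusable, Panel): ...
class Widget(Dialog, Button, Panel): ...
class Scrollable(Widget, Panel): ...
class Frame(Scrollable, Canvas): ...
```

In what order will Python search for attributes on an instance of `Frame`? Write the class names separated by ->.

L[Frame] = Frame + merge(L[Scrollable], L[Canvas], [Scrollable Canvas])
  take Scrollable:  [Scrollable Widget Dialog Button Focusable Panel object] + [Canvas Button Focusable Panel object] + [Scrollable Canvas]
  take Widget:  [Widget Dialog Button Focusable Panel object] + [Canvas Button Focusable Panel object] + [Canvas]
  take Dialog:  [Dialog Button Focusable Panel object] + [Canvas Button Focusable Panel object] + [Canvas]
  take Canvas:  [Button Focusable Panel object] + [Canvas Button Focusable Panel object] + [Canvas]
  take Button:  [Button Focusable Panel object] + [Button Focusable Panel object]
  take Focusable:  [Focusable Panel object] + [Focusable Panel object]
  take Panel:  [Panel object] + [Panel object]
  take object:  [object] + [object]

Frame -> Scrollable -> Widget -> Dialog -> Canvas -> Button -> Focusable -> Panel -> object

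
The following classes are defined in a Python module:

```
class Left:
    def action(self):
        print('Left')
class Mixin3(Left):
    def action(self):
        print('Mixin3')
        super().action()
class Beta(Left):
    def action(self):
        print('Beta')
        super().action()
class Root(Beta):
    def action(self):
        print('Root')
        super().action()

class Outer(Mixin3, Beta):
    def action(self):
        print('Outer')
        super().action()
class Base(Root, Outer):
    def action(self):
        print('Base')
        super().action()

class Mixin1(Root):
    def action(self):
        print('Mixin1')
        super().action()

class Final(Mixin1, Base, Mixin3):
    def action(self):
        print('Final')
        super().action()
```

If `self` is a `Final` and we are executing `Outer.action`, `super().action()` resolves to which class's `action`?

Mixin3

L[Final] = Final + merge(L[Mixin1], L[Base], L[Mixin3], [Mixin1 Base Mixin3])
  take Mixin1:  [Mixin1 Root Beta Left object] + [Base Root Outer Mixin3 Beta Left object] + [Mixin3 Left object] + [Mixin1 Base Mixin3]
  take Base:  [Root Beta Left object] + [Base Root Outer Mixin3 Beta Left object] + [Mixin3 Left object] + [Base Mixin3]
  take Root:  [Root Beta Left object] + [Root Outer Mixin3 Beta Left object] + [Mixin3 Left object] + [Mixin3]
  take Outer:  [Beta Left object] + [Outer Mixin3 Beta Left object] + [Mixin3 Left object] + [Mixin3]
  take Mixin3:  [Beta Left object] + [Mixin3 Beta Left object] + [Mixin3 Left object] + [Mixin3]
  take Beta:  [Beta Left object] + [Beta Left object] + [Left object]
  take Left:  [Left object] + [Left object] + [Left object]
  take object:  [object] + [object] + [object]
MRO: Final Mixin1 Base Root Outer Mixin3 Beta Left object
super() in Outer.action on a Final instance goes to the class after Outer in Final's MRO: Mixin3.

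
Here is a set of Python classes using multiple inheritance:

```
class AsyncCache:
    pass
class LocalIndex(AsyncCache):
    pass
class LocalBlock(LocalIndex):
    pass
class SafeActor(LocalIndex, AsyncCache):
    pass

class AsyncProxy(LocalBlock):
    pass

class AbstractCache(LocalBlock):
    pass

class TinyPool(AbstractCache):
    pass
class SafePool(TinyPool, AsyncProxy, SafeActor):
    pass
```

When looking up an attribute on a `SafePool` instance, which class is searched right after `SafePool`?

TinyPool

L[SafePool] = SafePool + merge(L[TinyPool], L[AsyncProxy], L[SafeActor], [TinyPool AsyncProxy SafeActor])
  take TinyPool:  [TinyPool AbstractCache LocalBlock LocalIndex AsyncCache object] + [AsyncProxy LocalBlock LocalIndex AsyncCache object] + [SafeActor LocalIndex AsyncCache object] + [TinyPool AsyncProxy SafeActor]
  take AbstractCache:  [AbstractCache LocalBlock LocalIndex AsyncCache object] + [AsyncProxy LocalBlock LocalIndex AsyncCache object] + [SafeActor LocalIndex AsyncCache object] + [AsyncProxy SafeActor]
  take AsyncProxy:  [LocalBlock LocalIndex AsyncCache object] + [AsyncProxy LocalBlock LocalIndex AsyncCache object] + [SafeActor LocalIndex AsyncCache object] + [AsyncProxy SafeActor]
  take LocalBlock:  [LocalBlock LocalIndex AsyncCache object] + [LocalBlock LocalIndex AsyncCache object] + [SafeActor LocalIndex AsyncCache object] + [SafeActor]
  take SafeActor:  [LocalIndex AsyncCache object] + [LocalIndex AsyncCache object] + [SafeActor LocalIndex AsyncCache object] + [SafeActor]
  take LocalIndex:  [LocalIndex AsyncCache object] + [LocalIndex AsyncCache object] + [LocalIndex AsyncCache object]
  take AsyncCache:  [AsyncCache object] + [AsyncCache object] + [AsyncCache object]
  take object:  [object] + [object] + [object]
MRO: SafePool TinyPool AbstractCache AsyncProxy LocalBlock SafeActor LocalIndex AsyncCache object
SafePool is at position 0; next is TinyPool.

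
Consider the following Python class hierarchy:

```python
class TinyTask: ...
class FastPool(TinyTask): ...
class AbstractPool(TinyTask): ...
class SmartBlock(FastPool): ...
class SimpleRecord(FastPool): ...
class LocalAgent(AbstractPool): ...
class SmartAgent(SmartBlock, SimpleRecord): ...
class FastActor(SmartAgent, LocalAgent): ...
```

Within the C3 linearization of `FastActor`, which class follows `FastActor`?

SmartAgent

L[FastActor] = FastActor + merge(L[SmartAgent], L[LocalAgent], [SmartAgent LocalAgent])
  take SmartAgent:  [SmartAgent SmartBlock SimpleRecord FastPool TinyTask object] + [LocalAgent AbstractPool TinyTask object] + [SmartAgent LocalAgent]
  take SmartBlock:  [SmartBlock SimpleRecord FastPool TinyTask object] + [LocalAgent AbstractPool TinyTask object] + [LocalAgent]
  take SimpleRecord:  [SimpleRecord FastPool TinyTask object] + [LocalAgent AbstractPool TinyTask object] + [LocalAgent]
  take FastPool:  [FastPool TinyTask object] + [LocalAgent AbstractPool TinyTask object] + [LocalAgent]
  take LocalAgent:  [TinyTask object] + [LocalAgent AbstractPool TinyTask object] + [LocalAgent]
  take AbstractPool:  [TinyTask object] + [AbstractPool TinyTask object]
  take TinyTask:  [TinyTask object] + [TinyTask object]
  take object:  [object] + [object]
MRO: FastActor SmartAgent SmartBlock SimpleRecord FastPool LocalAgent AbstractPool TinyTask object
FastActor is at position 0; next is SmartAgent.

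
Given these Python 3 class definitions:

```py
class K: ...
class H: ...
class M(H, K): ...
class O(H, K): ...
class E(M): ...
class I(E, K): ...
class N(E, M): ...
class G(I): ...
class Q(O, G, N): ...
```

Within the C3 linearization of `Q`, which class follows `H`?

K

L[Q] = Q + merge(L[O], L[G], L[N], [O G N])
  take O:  [O H K object] + [G I E M H K object] + [N E M H K object] + [O G N]
  take G:  [H K object] + [G I E M H K object] + [N E M H K object] + [G N]
  take I:  [H K object] + [I E M H K object] + [N E M H K object] + [N]
  take N:  [H K object] + [E M H K object] + [N E M H K object] + [N]
  take E:  [H K object] + [E M H K object] + [E M H K object]
  take M:  [H K object] + [M H K object] + [M H K object]
  take H:  [H K object] + [H K object] + [H K object]
  take K:  [K object] + [K object] + [K object]
  take object:  [object] + [object] + [object]
MRO: Q O G I N E M H K object
H is at position 7; next is K.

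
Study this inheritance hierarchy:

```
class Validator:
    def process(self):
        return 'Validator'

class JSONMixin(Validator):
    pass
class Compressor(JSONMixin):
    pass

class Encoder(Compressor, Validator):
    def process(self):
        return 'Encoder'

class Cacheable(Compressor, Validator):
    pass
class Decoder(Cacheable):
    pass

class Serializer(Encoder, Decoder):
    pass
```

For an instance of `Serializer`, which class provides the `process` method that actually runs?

L[Serializer] = Serializer + merge(L[Encoder], L[Decoder], [Encoder Decoder])
  take Encoder:  [Encoder Compressor JSONMixin Validator object] + [Decoder Cacheable Compressor JSONMixin Validator object] + [Encoder Decoder]
  take Decoder:  [Compressor JSONMixin Validator object] + [Decoder Cacheable Compressor JSONMixin Validator object] + [Decoder]
  take Cacheable:  [Compressor JSONMixin Validator object] + [Cacheable Compressor JSONMixin Validator object]
  take Compressor:  [Compressor JSONMixin Validator object] + [Compressor JSONMixin Validator object]
  take JSONMixin:  [JSONMixin Validator object] + [JSONMixin Validator object]
  take Validator:  [Validator object] + [Validator object]
  take object:  [object] + [object]
MRO: Serializer Encoder Decoder Cacheable Compressor JSONMixin Validator object
process is defined in: Encoder, Validator. First along the MRO is Encoder.

Encoder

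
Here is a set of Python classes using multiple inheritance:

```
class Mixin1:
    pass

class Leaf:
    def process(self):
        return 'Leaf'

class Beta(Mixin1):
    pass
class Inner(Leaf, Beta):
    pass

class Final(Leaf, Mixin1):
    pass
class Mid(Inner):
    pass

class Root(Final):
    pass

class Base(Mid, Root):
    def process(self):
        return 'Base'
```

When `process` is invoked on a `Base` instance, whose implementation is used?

Base

L[Base] = Base + merge(L[Mid], L[Root], [Mid Root])
  take Mid:  [Mid Inner Leaf Beta Mixin1 object] + [Root Final Leaf Mixin1 object] + [Mid Root]
  take Inner:  [Inner Leaf Beta Mixin1 object] + [Root Final Leaf Mixin1 object] + [Root]
  take Root:  [Leaf Beta Mixin1 object] + [Root Final Leaf Mixin1 object] + [Root]
  take Final:  [Leaf Beta Mixin1 object] + [Final Leaf Mixin1 object]
  take Leaf:  [Leaf Beta Mixin1 object] + [Leaf Mixin1 object]
  take Beta:  [Beta Mixin1 object] + [Mixin1 object]
  take Mixin1:  [Mixin1 object] + [Mixin1 object]
  take object:  [object] + [object]
MRO: Base Mid Inner Root Final Leaf Beta Mixin1 object
process is defined in: Base, Leaf. First along the MRO is Base.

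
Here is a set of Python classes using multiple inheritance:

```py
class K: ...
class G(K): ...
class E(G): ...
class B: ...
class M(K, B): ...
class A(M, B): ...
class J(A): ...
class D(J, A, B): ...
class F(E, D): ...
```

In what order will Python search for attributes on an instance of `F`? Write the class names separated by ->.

L[F] = F + merge(L[E], L[D], [E D])
  take E:  [E G K object] + [D J A M K B object] + [E D]
  take G:  [G K object] + [D J A M K B object] + [D]
  take D:  [K object] + [D J A M K B object] + [D]
  take J:  [K object] + [J A M K B object]
  take A:  [K object] + [A M K B object]
  take M:  [K object] + [M K B object]
  take K:  [K object] + [K B object]
  take B:  [object] + [B object]
  take object:  [object] + [object]

F -> E -> G -> D -> J -> A -> M -> K -> B -> object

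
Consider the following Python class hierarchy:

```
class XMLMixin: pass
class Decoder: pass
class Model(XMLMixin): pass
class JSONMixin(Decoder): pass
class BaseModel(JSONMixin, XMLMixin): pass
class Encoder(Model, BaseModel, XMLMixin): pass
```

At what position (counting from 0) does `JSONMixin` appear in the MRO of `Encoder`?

3

L[Encoder] = Encoder + merge(L[Model], L[BaseModel], L[XMLMixin], [Model BaseModel XMLMixin])
  take Model:  [Model XMLMixin object] + [BaseModel JSONMixin Decoder XMLMixin object] + [XMLMixin object] + [Model BaseModel XMLMixin]
  take BaseModel:  [XMLMixin object] + [BaseModel JSONMixin Decoder XMLMixin object] + [XMLMixin object] + [BaseModel XMLMixin]
  take JSONMixin:  [XMLMixin object] + [JSONMixin Decoder XMLMixin object] + [XMLMixin object] + [XMLMixin]
  take Decoder:  [XMLMixin object] + [Decoder XMLMixin object] + [XMLMixin object] + [XMLMixin]
  take XMLMixin:  [XMLMixin object] + [XMLMixin object] + [XMLMixin object] + [XMLMixin]
  take object:  [object] + [object] + [object]
MRO: Encoder Model BaseModel JSONMixin Decoder XMLMixin object
JSONMixin sits at index 3.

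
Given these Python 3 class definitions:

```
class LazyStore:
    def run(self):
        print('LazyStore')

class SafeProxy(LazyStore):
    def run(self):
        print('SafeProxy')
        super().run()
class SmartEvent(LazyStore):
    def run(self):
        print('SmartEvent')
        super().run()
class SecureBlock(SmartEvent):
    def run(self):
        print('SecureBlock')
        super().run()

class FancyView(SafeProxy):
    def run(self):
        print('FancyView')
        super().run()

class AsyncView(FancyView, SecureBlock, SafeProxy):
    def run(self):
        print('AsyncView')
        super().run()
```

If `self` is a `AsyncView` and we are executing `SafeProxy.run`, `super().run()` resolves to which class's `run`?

SmartEvent

L[AsyncView] = AsyncView + merge(L[FancyView], L[SecureBlock], L[SafeProxy], [FancyView SecureBlock SafeProxy])
  take FancyView:  [FancyView SafeProxy LazyStore object] + [SecureBlock SmartEvent LazyStore object] + [SafeProxy LazyStore object] + [FancyView SecureBlock SafeProxy]
  take SecureBlock:  [SafeProxy LazyStore object] + [SecureBlock SmartEvent LazyStore object] + [SafeProxy LazyStore object] + [SecureBlock SafeProxy]
  take SafeProxy:  [SafeProxy LazyStore object] + [SmartEvent LazyStore object] + [SafeProxy LazyStore object] + [SafeProxy]
  take SmartEvent:  [LazyStore object] + [SmartEvent LazyStore object] + [LazyStore object]
  take LazyStore:  [LazyStore object] + [LazyStore object] + [LazyStore object]
  take object:  [object] + [object] + [object]
MRO: AsyncView FancyView SecureBlock SafeProxy SmartEvent LazyStore object
super() in SafeProxy.run on a AsyncView instance goes to the class after SafeProxy in AsyncView's MRO: SmartEvent.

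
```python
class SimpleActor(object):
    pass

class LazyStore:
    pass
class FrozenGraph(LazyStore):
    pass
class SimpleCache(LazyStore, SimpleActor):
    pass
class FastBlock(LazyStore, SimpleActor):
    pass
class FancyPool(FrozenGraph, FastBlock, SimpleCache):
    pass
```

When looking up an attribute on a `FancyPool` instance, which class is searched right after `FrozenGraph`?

FastBlock

L[FancyPool] = FancyPool + merge(L[FrozenGraph], L[FastBlock], L[SimpleCache], [FrozenGraph FastBlock SimpleCache])
  take FrozenGraph:  [FrozenGraph LazyStore object] + [FastBlock LazyStore SimpleActor object] + [SimpleCache LazyStore SimpleActor object] + [FrozenGraph FastBlock SimpleCache]
  take FastBlock:  [LazyStore object] + [FastBlock LazyStore SimpleActor object] + [SimpleCache LazyStore SimpleActor object] + [FastBlock SimpleCache]
  take SimpleCache:  [LazyStore object] + [LazyStore SimpleActor object] + [SimpleCache LazyStore SimpleActor object] + [SimpleCache]
  take LazyStore:  [LazyStore object] + [LazyStore SimpleActor object] + [LazyStore SimpleActor object]
  take SimpleActor:  [object] + [SimpleActor object] + [SimpleActor object]
  take object:  [object] + [object] + [object]
MRO: FancyPool FrozenGraph FastBlock SimpleCache LazyStore SimpleActor object
FrozenGraph is at position 1; next is FastBlock.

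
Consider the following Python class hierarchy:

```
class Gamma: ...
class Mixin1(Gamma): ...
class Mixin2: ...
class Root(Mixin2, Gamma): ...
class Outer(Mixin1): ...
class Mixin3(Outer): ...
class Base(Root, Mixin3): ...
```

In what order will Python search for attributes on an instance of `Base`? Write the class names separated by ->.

L[Base] = Base + merge(L[Root], L[Mixin3], [Root Mixin3])
  take Root:  [Root Mixin2 Gamma object] + [Mixin3 Outer Mixin1 Gamma object] + [Root Mixin3]
  take Mixin2:  [Mixin2 Gamma object] + [Mixin3 Outer Mixin1 Gamma object] + [Mixin3]
  take Mixin3:  [Gamma object] + [Mixin3 Outer Mixin1 Gamma object] + [Mixin3]
  take Outer:  [Gamma object] + [Outer Mixin1 Gamma object]
  take Mixin1:  [Gamma object] + [Mixin1 Gamma object]
  take Gamma:  [Gamma object] + [Gamma object]
  take object:  [object] + [object]

Base -> Root -> Mixin2 -> Mixin3 -> Outer -> Mixin1 -> Gamma -> object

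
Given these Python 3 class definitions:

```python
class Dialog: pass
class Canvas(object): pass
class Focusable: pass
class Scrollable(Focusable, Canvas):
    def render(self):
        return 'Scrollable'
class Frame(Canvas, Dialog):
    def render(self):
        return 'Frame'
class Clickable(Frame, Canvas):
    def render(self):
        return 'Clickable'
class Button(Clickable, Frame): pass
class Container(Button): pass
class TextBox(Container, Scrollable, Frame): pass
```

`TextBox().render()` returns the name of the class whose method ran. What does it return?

L[TextBox] = TextBox + merge(L[Container], L[Scrollable], L[Frame], [Container Scrollable Frame])
  take Container:  [Container Button Clickable Frame Canvas Dialog object] + [Scrollable Focusable Canvas object] + [Frame Canvas Dialog object] + [Container Scrollable Frame]
  take Button:  [Button Clickable Frame Canvas Dialog object] + [Scrollable Focusable Canvas object] + [Frame Canvas Dialog object] + [Scrollable Frame]
  take Clickable:  [Clickable Frame Canvas Dialog object] + [Scrollable Focusable Canvas object] + [Frame Canvas Dialog object] + [Scrollable Frame]
  take Scrollable:  [Frame Canvas Dialog object] + [Scrollable Focusable Canvas object] + [Frame Canvas Dialog object] + [Scrollable Frame]
  take Frame:  [Frame Canvas Dialog object] + [Focusable Canvas object] + [Frame Canvas Dialog object] + [Frame]
  take Focusable:  [Canvas Dialog object] + [Focusable Canvas object] + [Canvas Dialog object]
  take Canvas:  [Canvas Dialog object] + [Canvas object] + [Canvas Dialog object]
  take Dialog:  [Dialog object] + [object] + [Dialog object]
  take object:  [object] + [object] + [object]
MRO: TextBox Container Button Clickable Scrollable Frame Focusable Canvas Dialog object
render is defined in: Clickable, Frame, Scrollable. First along the MRO is Clickable.

Clickable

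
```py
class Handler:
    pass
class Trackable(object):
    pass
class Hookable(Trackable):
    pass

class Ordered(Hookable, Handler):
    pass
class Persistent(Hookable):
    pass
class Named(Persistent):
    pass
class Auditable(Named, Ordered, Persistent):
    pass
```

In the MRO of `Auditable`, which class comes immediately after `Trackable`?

Handler

L[Auditable] = Auditable + merge(L[Named], L[Ordered], L[Persistent], [Named Ordered Persistent])
  take Named:  [Named Persistent Hookable Trackable object] + [Ordered Hookable Trackable Handler object] + [Persistent Hookable Trackable object] + [Named Ordered Persistent]
  take Ordered:  [Persistent Hookable Trackable object] + [Ordered Hookable Trackable Handler object] + [Persistent Hookable Trackable object] + [Ordered Persistent]
  take Persistent:  [Persistent Hookable Trackable object] + [Hookable Trackable Handler object] + [Persistent Hookable Trackable object] + [Persistent]
  take Hookable:  [Hookable Trackable object] + [Hookable Trackable Handler object] + [Hookable Trackable object]
  take Trackable:  [Trackable object] + [Trackable Handler object] + [Trackable object]
  take Handler:  [object] + [Handler object] + [object]
  take object:  [object] + [object] + [object]
MRO: Auditable Named Ordered Persistent Hookable Trackable Handler object
Trackable is at position 5; next is Handler.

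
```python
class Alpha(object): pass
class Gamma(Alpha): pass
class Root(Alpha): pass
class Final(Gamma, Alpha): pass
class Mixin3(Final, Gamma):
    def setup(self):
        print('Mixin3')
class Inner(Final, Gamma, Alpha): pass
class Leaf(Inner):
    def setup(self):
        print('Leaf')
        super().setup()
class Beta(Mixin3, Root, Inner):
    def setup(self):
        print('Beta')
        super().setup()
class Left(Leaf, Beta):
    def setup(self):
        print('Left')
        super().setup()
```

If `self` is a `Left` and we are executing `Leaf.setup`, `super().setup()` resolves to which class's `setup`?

L[Left] = Left + merge(L[Leaf], L[Beta], [Leaf Beta])
  take Leaf:  [Leaf Inner Final Gamma Alpha object] + [Beta Mixin3 Root Inner Final Gamma Alpha object] + [Leaf Beta]
  take Beta:  [Inner Final Gamma Alpha object] + [Beta Mixin3 Root Inner Final Gamma Alpha object] + [Beta]
  take Mixin3:  [Inner Final Gamma Alpha object] + [Mixin3 Root Inner Final Gamma Alpha object]
  take Root:  [Inner Final Gamma Alpha object] + [Root Inner Final Gamma Alpha object]
  take Inner:  [Inner Final Gamma Alpha object] + [Inner Final Gamma Alpha object]
  take Final:  [Final Gamma Alpha object] + [Final Gamma Alpha object]
  take Gamma:  [Gamma Alpha object] + [Gamma Alpha object]
  take Alpha:  [Alpha object] + [Alpha object]
  take object:  [object] + [object]
MRO: Left Leaf Beta Mixin3 Root Inner Final Gamma Alpha object
super() in Leaf.setup on a Left instance goes to the class after Leaf in Left's MRO: Beta.

Beta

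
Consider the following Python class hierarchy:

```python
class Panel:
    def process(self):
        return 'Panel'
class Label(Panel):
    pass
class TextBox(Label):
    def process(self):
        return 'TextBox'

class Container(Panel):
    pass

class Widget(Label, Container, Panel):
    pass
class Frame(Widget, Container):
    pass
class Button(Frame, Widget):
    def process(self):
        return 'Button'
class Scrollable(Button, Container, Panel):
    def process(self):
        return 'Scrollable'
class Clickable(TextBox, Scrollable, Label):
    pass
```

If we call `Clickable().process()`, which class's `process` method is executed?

L[Clickable] = Clickable + merge(L[TextBox], L[Scrollable], L[Label], [TextBox Scrollable Label])
  take TextBox:  [TextBox Label Panel object] + [Scrollable Button Frame Widget Label Container Panel object] + [Label Panel object] + [TextBox Scrollable Label]
  take Scrollable:  [Label Panel object] + [Scrollable Button Frame Widget Label Container Panel object] + [Label Panel object] + [Scrollable Label]
  take Button:  [Label Panel object] + [Button Frame Widget Label Container Panel object] + [Label Panel object] + [Label]
  take Frame:  [Label Panel object] + [Frame Widget Label Container Panel object] + [Label Panel object] + [Label]
  take Widget:  [Label Panel object] + [Widget Label Container Panel object] + [Label Panel object] + [Label]
  take Label:  [Label Panel object] + [Label Container Panel object] + [Label Panel object] + [Label]
  take Container:  [Panel object] + [Container Panel object] + [Panel object]
  take Panel:  [Panel object] + [Panel object] + [Panel object]
  take object:  [object] + [object] + [object]
MRO: Clickable TextBox Scrollable Button Frame Widget Label Container Panel object
process is defined in: Button, Panel, Scrollable, TextBox. First along the MRO is TextBox.

TextBox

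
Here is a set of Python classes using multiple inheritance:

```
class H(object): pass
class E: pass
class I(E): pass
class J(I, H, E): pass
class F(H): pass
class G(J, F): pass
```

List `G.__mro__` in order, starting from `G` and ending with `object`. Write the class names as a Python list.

L[G] = G + merge(L[J], L[F], [J F])
  take J:  [J I H E object] + [F H object] + [J F]
  take I:  [I H E object] + [F H object] + [F]
  take F:  [H E object] + [F H object] + [F]
  take H:  [H E object] + [H object]
  take E:  [E object] + [object]
  take object:  [object] + [object]

[G, J, I, F, H, E, object]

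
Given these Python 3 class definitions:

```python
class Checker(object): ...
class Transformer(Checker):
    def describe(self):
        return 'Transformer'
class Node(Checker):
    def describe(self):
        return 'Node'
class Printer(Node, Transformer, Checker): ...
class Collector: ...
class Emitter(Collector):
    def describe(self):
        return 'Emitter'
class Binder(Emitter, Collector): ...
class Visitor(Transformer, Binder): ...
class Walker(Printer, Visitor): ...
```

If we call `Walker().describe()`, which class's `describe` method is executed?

L[Walker] = Walker + merge(L[Printer], L[Visitor], [Printer Visitor])
  take Printer:  [Printer Node Transformer Checker object] + [Visitor Transformer Checker Binder Emitter Collector object] + [Printer Visitor]
  take Node:  [Node Transformer Checker object] + [Visitor Transformer Checker Binder Emitter Collector object] + [Visitor]
  take Visitor:  [Transformer Checker object] + [Visitor Transformer Checker Binder Emitter Collector object] + [Visitor]
  take Transformer:  [Transformer Checker object] + [Transformer Checker Binder Emitter Collector object]
  take Checker:  [Checker object] + [Checker Binder Emitter Collector object]
  take Binder:  [object] + [Binder Emitter Collector object]
  take Emitter:  [object] + [Emitter Collector object]
  take Collector:  [object] + [Collector object]
  take object:  [object] + [object]
MRO: Walker Printer Node Visitor Transformer Checker Binder Emitter Collector object
describe is defined in: Emitter, Node, Transformer. First along the MRO is Node.

Node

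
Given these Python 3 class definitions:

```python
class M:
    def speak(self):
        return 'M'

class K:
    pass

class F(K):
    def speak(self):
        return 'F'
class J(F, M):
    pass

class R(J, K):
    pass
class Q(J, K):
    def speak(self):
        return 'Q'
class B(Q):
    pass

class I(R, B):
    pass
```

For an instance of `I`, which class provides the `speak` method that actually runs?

Q

L[I] = I + merge(L[R], L[B], [R B])
  take R:  [R J F K M object] + [B Q J F K M object] + [R B]
  take B:  [J F K M object] + [B Q J F K M object] + [B]
  take Q:  [J F K M object] + [Q J F K M object]
  take J:  [J F K M object] + [J F K M object]
  take F:  [F K M object] + [F K M object]
  take K:  [K M object] + [K M object]
  take M:  [M object] + [M object]
  take object:  [object] + [object]
MRO: I R B Q J F K M object
speak is defined in: F, M, Q. First along the MRO is Q.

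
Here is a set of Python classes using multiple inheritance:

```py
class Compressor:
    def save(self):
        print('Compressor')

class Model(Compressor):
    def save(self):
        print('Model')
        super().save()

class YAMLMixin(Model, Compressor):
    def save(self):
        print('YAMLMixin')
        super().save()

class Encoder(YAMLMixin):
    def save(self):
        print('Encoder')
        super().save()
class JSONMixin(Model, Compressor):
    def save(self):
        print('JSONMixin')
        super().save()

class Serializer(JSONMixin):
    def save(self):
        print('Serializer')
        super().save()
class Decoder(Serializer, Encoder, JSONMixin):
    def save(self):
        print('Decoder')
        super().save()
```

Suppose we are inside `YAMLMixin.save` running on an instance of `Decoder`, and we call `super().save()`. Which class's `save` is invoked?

L[Decoder] = Decoder + merge(L[Serializer], L[Encoder], L[JSONMixin], [Serializer Encoder JSONMixin])
  take Serializer:  [Serializer JSONMixin Model Compressor object] + [Encoder YAMLMixin Model Compressor object] + [JSONMixin Model Compressor object] + [Serializer Encoder JSONMixin]
  take Encoder:  [JSONMixin Model Compressor object] + [Encoder YAMLMixin Model Compressor object] + [JSONMixin Model Compressor object] + [Encoder JSONMixin]
  take JSONMixin:  [JSONMixin Model Compressor object] + [YAMLMixin Model Compressor object] + [JSONMixin Model Compressor object] + [JSONMixin]
  take YAMLMixin:  [Model Compressor object] + [YAMLMixin Model Compressor object] + [Model Compressor object]
  take Model:  [Model Compressor object] + [Model Compressor object] + [Model Compressor object]
  take Compressor:  [Compressor object] + [Compressor object] + [Compressor object]
  take object:  [object] + [object] + [object]
MRO: Decoder Serializer Encoder JSONMixin YAMLMixin Model Compressor object
super() in YAMLMixin.save on a Decoder instance goes to the class after YAMLMixin in Decoder's MRO: Model.

Model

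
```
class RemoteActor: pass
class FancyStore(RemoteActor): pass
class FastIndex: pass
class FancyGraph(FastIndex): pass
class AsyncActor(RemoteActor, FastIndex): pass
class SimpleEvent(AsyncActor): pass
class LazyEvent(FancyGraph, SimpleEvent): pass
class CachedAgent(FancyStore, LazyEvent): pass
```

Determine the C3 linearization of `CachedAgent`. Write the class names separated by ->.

CachedAgent -> FancyStore -> LazyEvent -> FancyGraph -> SimpleEvent -> AsyncActor -> RemoteActor -> FastIndex -> object

L[CachedAgent] = CachedAgent + merge(L[FancyStore], L[LazyEvent], [FancyStore LazyEvent])
  take FancyStore:  [FancyStore RemoteActor object] + [LazyEvent FancyGraph SimpleEvent AsyncActor RemoteActor FastIndex object] + [FancyStore LazyEvent]
  take LazyEvent:  [RemoteActor object] + [LazyEvent FancyGraph SimpleEvent AsyncActor RemoteActor FastIndex object] + [LazyEvent]
  take FancyGraph:  [RemoteActor object] + [FancyGraph SimpleEvent AsyncActor RemoteActor FastIndex object]
  take SimpleEvent:  [RemoteActor object] + [SimpleEvent AsyncActor RemoteActor FastIndex object]
  take AsyncActor:  [RemoteActor object] + [AsyncActor RemoteActor FastIndex object]
  take RemoteActor:  [RemoteActor object] + [RemoteActor FastIndex object]
  take FastIndex:  [object] + [FastIndex object]
  take object:  [object] + [object]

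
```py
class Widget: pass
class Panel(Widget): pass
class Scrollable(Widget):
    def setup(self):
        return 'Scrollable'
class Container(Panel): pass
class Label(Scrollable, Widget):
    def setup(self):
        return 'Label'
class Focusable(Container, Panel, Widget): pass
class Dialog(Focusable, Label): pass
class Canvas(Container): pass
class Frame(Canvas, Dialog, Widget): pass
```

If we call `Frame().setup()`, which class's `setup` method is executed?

Label

L[Frame] = Frame + merge(L[Canvas], L[Dialog], L[Widget], [Canvas Dialog Widget])
  take Canvas:  [Canvas Container Panel Widget object] + [Dialog Focusable Container Panel Label Scrollable Widget object] + [Widget object] + [Canvas Dialog Widget]
  take Dialog:  [Container Panel Widget object] + [Dialog Focusable Container Panel Label Scrollable Widget object] + [Widget object] + [Dialog Widget]
  take Focusable:  [Container Panel Widget object] + [Focusable Container Panel Label Scrollable Widget object] + [Widget object] + [Widget]
  take Container:  [Container Panel Widget object] + [Container Panel Label Scrollable Widget object] + [Widget object] + [Widget]
  take Panel:  [Panel Widget object] + [Panel Label Scrollable Widget object] + [Widget object] + [Widget]
  take Label:  [Widget object] + [Label Scrollable Widget object] + [Widget object] + [Widget]
  take Scrollable:  [Widget object] + [Scrollable Widget object] + [Widget object] + [Widget]
  take Widget:  [Widget object] + [Widget object] + [Widget object] + [Widget]
  take object:  [object] + [object] + [object]
MRO: Frame Canvas Dialog Focusable Container Panel Label Scrollable Widget object
setup is defined in: Label, Scrollable. First along the MRO is Label.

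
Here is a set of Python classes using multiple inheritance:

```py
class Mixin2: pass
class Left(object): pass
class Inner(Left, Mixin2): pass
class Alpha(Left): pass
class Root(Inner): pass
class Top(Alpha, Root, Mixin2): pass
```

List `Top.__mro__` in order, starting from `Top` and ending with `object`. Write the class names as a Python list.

L[Top] = Top + merge(L[Alpha], L[Root], L[Mixin2], [Alpha Root Mixin2])
  take Alpha:  [Alpha Left object] + [Root Inner Left Mixin2 object] + [Mixin2 object] + [Alpha Root Mixin2]
  take Root:  [Left object] + [Root Inner Left Mixin2 object] + [Mixin2 object] + [Root Mixin2]
  take Inner:  [Left object] + [Inner Left Mixin2 object] + [Mixin2 object] + [Mixin2]
  take Left:  [Left object] + [Left Mixin2 object] + [Mixin2 object] + [Mixin2]
  take Mixin2:  [object] + [Mixin2 object] + [Mixin2 object] + [Mixin2]
  take object:  [object] + [object] + [object]

[Top, Alpha, Root, Inner, Left, Mixin2, object]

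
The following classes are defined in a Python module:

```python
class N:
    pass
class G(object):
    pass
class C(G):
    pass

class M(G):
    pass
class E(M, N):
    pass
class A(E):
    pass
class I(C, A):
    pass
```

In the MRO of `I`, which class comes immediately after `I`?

C

L[I] = I + merge(L[C], L[A], [C A])
  take C:  [C G object] + [A E M G N object] + [C A]
  take A:  [G object] + [A E M G N object] + [A]
  take E:  [G object] + [E M G N object]
  take M:  [G object] + [M G N object]
  take G:  [G object] + [G N object]
  take N:  [object] + [N object]
  take object:  [object] + [object]
MRO: I C A E M G N object
I is at position 0; next is C.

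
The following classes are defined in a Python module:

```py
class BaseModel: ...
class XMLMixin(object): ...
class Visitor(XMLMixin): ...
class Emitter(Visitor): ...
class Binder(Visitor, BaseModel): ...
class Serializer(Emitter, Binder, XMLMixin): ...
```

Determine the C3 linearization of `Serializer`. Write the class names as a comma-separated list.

Serializer, Emitter, Binder, Visitor, XMLMixin, BaseModel, object

L[Serializer] = Serializer + merge(L[Emitter], L[Binder], L[XMLMixin], [Emitter Binder XMLMixin])
  take Emitter:  [Emitter Visitor XMLMixin object] + [Binder Visitor XMLMixin BaseModel object] + [XMLMixin object] + [Emitter Binder XMLMixin]
  take Binder:  [Visitor XMLMixin object] + [Binder Visitor XMLMixin BaseModel object] + [XMLMixin object] + [Binder XMLMixin]
  take Visitor:  [Visitor XMLMixin object] + [Visitor XMLMixin BaseModel object] + [XMLMixin object] + [XMLMixin]
  take XMLMixin:  [XMLMixin object] + [XMLMixin BaseModel object] + [XMLMixin object] + [XMLMixin]
  take BaseModel:  [object] + [BaseModel object] + [object]
  take object:  [object] + [object] + [object]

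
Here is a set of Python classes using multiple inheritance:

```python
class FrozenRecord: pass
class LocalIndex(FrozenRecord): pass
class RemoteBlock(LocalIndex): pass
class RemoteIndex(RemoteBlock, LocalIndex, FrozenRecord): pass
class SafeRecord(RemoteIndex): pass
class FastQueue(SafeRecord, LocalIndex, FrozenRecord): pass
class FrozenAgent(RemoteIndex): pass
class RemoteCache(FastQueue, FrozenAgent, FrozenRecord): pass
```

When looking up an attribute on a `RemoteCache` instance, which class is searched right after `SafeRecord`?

L[RemoteCache] = RemoteCache + merge(L[FastQueue], L[FrozenAgent], L[FrozenRecord], [FastQueue FrozenAgent FrozenRecord])
  take FastQueue:  [FastQueue SafeRecord RemoteIndex RemoteBlock LocalIndex FrozenRecord object] + [FrozenAgent RemoteIndex RemoteBlock LocalIndex FrozenRecord object] + [FrozenRecord object] + [FastQueue FrozenAgent FrozenRecord]
  take SafeRecord:  [SafeRecord RemoteIndex RemoteBlock LocalIndex FrozenRecord object] + [FrozenAgent RemoteIndex RemoteBlock LocalIndex FrozenRecord object] + [FrozenRecord object] + [FrozenAgent FrozenRecord]
  take FrozenAgent:  [RemoteIndex RemoteBlock LocalIndex FrozenRecord object] + [FrozenAgent RemoteIndex RemoteBlock LocalIndex FrozenRecord object] + [FrozenRecord object] + [FrozenAgent FrozenRecord]
  take RemoteIndex:  [RemoteIndex RemoteBlock LocalIndex FrozenRecord object] + [RemoteIndex RemoteBlock LocalIndex FrozenRecord object] + [FrozenRecord object] + [FrozenRecord]
  take RemoteBlock:  [RemoteBlock LocalIndex FrozenRecord object] + [RemoteBlock LocalIndex FrozenRecord object] + [FrozenRecord object] + [FrozenRecord]
  take LocalIndex:  [LocalIndex FrozenRecord object] + [LocalIndex FrozenRecord object] + [FrozenRecord object] + [FrozenRecord]
  take FrozenRecord:  [FrozenRecord object] + [FrozenRecord object] + [FrozenRecord object] + [FrozenRecord]
  take object:  [object] + [object] + [object]
MRO: RemoteCache FastQueue SafeRecord FrozenAgent RemoteIndex RemoteBlock LocalIndex FrozenRecord object
SafeRecord is at position 2; next is FrozenAgent.

FrozenAgent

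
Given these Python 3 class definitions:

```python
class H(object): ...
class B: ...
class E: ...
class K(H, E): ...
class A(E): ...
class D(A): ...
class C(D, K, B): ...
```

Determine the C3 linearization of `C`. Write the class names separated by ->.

L[C] = C + merge(L[D], L[K], L[B], [D K B])
  take D:  [D A E object] + [K H E object] + [B object] + [D K B]
  take A:  [A E object] + [K H E object] + [B object] + [K B]
  take K:  [E object] + [K H E object] + [B object] + [K B]
  take H:  [E object] + [H E object] + [B object] + [B]
  take E:  [E object] + [E object] + [B object] + [B]
  take B:  [object] + [object] + [B object] + [B]
  take object:  [object] + [object] + [object]

C -> D -> A -> K -> H -> E -> B -> object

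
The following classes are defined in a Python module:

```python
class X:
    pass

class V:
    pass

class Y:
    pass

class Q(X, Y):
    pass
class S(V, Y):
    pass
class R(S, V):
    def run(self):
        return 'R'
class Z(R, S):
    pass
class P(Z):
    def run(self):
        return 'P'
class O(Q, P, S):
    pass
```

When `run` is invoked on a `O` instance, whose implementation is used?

P

L[O] = O + merge(L[Q], L[P], L[S], [Q P S])
  take Q:  [Q X Y object] + [P Z R S V Y object] + [S V Y object] + [Q P S]
  take X:  [X Y object] + [P Z R S V Y object] + [S V Y object] + [P S]
  take P:  [Y object] + [P Z R S V Y object] + [S V Y object] + [P S]
  take Z:  [Y object] + [Z R S V Y object] + [S V Y object] + [S]
  take R:  [Y object] + [R S V Y object] + [S V Y object] + [S]
  take S:  [Y object] + [S V Y object] + [S V Y object] + [S]
  take V:  [Y object] + [V Y object] + [V Y object]
  take Y:  [Y object] + [Y object] + [Y object]
  take object:  [object] + [object] + [object]
MRO: O Q X P Z R S V Y object
run is defined in: P, R. First along the MRO is P.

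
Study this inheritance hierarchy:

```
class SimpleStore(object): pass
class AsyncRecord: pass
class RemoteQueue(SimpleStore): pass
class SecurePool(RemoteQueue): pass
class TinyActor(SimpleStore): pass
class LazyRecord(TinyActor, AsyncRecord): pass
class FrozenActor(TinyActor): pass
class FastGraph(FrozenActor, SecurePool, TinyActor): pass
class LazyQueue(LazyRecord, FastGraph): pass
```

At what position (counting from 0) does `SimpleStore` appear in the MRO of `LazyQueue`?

L[LazyQueue] = LazyQueue + merge(L[LazyRecord], L[FastGraph], [LazyRecord FastGraph])
  take LazyRecord:  [LazyRecord TinyActor SimpleStore AsyncRecord object] + [FastGraph FrozenActor SecurePool TinyActor RemoteQueue SimpleStore object] + [LazyRecord FastGraph]
  take FastGraph:  [TinyActor SimpleStore AsyncRecord object] + [FastGraph FrozenActor SecurePool TinyActor RemoteQueue SimpleStore object] + [FastGraph]
  take FrozenActor:  [TinyActor SimpleStore AsyncRecord object] + [FrozenActor SecurePool TinyActor RemoteQueue SimpleStore object]
  take SecurePool:  [TinyActor SimpleStore AsyncRecord object] + [SecurePool TinyActor RemoteQueue SimpleStore object]
  take TinyActor:  [TinyActor SimpleStore AsyncRecord object] + [TinyActor RemoteQueue SimpleStore object]
  take RemoteQueue:  [SimpleStore AsyncRecord object] + [RemoteQueue SimpleStore object]
  take SimpleStore:  [SimpleStore AsyncRecord object] + [SimpleStore object]
  take AsyncRecord:  [AsyncRecord object] + [object]
  take object:  [object] + [object]
MRO: LazyQueue LazyRecord FastGraph FrozenActor SecurePool TinyActor RemoteQueue SimpleStore AsyncRecord object
SimpleStore sits at index 7.

7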